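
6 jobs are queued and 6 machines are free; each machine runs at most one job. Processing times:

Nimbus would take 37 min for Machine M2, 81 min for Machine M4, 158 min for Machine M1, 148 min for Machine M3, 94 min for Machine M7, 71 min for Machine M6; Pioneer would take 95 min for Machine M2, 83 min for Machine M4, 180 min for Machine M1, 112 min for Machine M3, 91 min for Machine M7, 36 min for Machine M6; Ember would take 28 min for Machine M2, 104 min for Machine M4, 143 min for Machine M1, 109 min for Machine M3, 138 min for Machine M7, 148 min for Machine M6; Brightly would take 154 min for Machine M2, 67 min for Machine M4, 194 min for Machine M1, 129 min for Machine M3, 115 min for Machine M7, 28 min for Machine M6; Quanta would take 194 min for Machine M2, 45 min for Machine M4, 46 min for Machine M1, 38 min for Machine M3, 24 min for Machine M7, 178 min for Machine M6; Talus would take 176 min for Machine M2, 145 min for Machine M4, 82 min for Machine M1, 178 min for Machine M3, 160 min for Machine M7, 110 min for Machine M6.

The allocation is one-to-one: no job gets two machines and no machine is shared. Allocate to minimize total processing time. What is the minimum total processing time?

Min total: 345 min

Optimal: Nimbus→Machine M7 (94 min), Pioneer→Machine M6 (36 min), Ember→Machine M2 (28 min), Brightly→Machine M4 (67 min), Quanta→Machine M3 (38 min), Talus→Machine M1 (82 min) — total 94+36+28+67+38+82 = 345 min.
Column-greedy (each machine in turn goes to its cheapest remaining job) gives 389 min, worse by 44.
Next-best assignment: Nimbus→Machine M4, Pioneer→Machine M7, Ember→Machine M2, Brightly→Machine M6, Quanta→Machine M3, Talus→Machine M1 = 348 min.
Every other assignment is strictly worse.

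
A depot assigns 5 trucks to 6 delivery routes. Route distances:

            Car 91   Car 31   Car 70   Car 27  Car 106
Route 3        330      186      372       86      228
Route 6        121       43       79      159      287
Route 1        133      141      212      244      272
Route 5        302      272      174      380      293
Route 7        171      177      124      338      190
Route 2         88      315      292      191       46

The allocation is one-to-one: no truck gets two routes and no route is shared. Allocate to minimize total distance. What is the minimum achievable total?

Optimal: Car 91→Route 1 (133 km), Car 31→Route 6 (43 km), Car 70→Route 7 (124 km), Car 27→Route 3 (86 km), Car 106→Route 2 (46 km) — total 133+43+124+86+46 = 432 km.
Every other assignment is strictly worse.

Minimum total: 432 km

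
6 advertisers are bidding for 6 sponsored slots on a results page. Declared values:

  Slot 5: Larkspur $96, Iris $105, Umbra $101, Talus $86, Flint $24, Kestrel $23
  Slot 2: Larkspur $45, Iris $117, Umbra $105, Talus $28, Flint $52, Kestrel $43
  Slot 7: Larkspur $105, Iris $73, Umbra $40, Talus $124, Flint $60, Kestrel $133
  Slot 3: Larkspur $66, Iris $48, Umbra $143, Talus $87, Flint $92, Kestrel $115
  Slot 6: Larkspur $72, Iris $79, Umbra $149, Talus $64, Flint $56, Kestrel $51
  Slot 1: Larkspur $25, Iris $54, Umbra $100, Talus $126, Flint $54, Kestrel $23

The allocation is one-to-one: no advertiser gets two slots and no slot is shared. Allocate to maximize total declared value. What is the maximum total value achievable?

Optimal: Larkspur→Slot 5 ($96), Iris→Slot 2 ($117), Umbra→Slot 6 ($149), Talus→Slot 1 ($126), Flint→Slot 3 ($92), Kestrel→Slot 7 ($133) — total 96+117+149+126+92+133 = $713.
Row-greedy (each advertiser in turn takes its best remaining slot) gives $612, worse by 101.
Swapping Umbra↔Iris (Umbra→Slot 2 $105, Iris→Slot 6 $79) loses 82.
Every other assignment is strictly worse.

Max total: $713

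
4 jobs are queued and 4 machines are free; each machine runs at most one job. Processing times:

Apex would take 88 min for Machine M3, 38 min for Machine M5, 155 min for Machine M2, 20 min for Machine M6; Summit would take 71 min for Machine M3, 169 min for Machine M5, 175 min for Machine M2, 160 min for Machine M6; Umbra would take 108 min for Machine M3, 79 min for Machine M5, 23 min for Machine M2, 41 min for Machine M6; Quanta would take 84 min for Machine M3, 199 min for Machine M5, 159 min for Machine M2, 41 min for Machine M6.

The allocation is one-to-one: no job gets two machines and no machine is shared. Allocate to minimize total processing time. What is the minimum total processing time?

Min total: 173 min

Optimal: Apex→Machine M5 (38 min), Summit→Machine M3 (71 min), Umbra→Machine M2 (23 min), Quanta→Machine M6 (41 min) — total 38+71+23+41 = 173 min.
Row-greedy (each job in turn takes its cheapest remaining machine) gives 313 min, worse by 140.
Next-best assignment: Apex→Machine M6, Summit→Machine M5, Umbra→Machine M2, Quanta→Machine M3 = 296 min.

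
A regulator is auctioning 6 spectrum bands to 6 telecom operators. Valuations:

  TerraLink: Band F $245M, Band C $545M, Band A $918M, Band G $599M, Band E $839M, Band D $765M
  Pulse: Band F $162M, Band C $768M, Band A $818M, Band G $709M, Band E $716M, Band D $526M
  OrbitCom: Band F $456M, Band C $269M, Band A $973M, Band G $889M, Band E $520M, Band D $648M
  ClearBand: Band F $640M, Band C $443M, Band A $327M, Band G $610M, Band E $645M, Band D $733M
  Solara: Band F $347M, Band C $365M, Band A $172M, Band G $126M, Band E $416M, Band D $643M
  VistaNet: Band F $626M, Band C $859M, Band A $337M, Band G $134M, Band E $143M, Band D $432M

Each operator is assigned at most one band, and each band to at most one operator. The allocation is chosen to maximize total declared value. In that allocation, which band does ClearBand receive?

ClearBand receives Band F.

Optimal: TerraLink→Band E ($839M), Pulse→Band A ($818M), OrbitCom→Band G ($889M), ClearBand→Band F ($640M), Solara→Band D ($643M), VistaNet→Band C ($859M) — total 839+818+889+640+643+859 = $4688M.
Row-greedy (each operator in turn takes its best remaining band) gives $4350M, worse by 338.
No other one-to-one assignment exceeds $4688M.
ClearBand's own top band is Band D ($733M), but forcing ClearBand→Band D and reassigning the rest optimally gives only $4485M — worse by 203.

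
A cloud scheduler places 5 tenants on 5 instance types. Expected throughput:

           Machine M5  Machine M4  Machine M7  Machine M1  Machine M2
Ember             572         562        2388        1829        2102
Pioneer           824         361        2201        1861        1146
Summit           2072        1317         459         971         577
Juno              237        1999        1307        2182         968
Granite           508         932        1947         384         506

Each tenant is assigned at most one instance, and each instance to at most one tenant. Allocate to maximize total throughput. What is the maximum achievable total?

Max total: 9981 ops/s

Optimal: Ember→Machine M2 (2102 ops/s), Pioneer→Machine M1 (1861 ops/s), Summit→Machine M5 (2072 ops/s), Juno→Machine M4 (1999 ops/s), Granite→Machine M7 (1947 ops/s) — total 2102+1861+2072+1999+1947 = 9981 ops/s.
Max-entry greedy (repeatedly take the single best remaining cell) gives 8720 ops/s, worse by 1261.
No other one-to-one assignment exceeds 9981 ops/s.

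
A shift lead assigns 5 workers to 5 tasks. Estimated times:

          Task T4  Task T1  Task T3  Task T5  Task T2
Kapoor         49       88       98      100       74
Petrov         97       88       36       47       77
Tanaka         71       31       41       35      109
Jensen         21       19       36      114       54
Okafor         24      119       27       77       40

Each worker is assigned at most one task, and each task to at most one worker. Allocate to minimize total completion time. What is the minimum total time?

Min total: 179 min

Optimal: Kapoor→Task T4 (49 min), Petrov→Task T3 (36 min), Tanaka→Task T5 (35 min), Jensen→Task T1 (19 min), Okafor→Task T2 (40 min) — total 49+36+35+19+40 = 179 min.
Row-greedy (each worker in turn takes its cheapest remaining task) gives 247 min, worse by 68.
Next-best assignment: Kapoor→Task T2, Petrov→Task T3, Tanaka→Task T5, Jensen→Task T1, Okafor→Task T4 = 188 min.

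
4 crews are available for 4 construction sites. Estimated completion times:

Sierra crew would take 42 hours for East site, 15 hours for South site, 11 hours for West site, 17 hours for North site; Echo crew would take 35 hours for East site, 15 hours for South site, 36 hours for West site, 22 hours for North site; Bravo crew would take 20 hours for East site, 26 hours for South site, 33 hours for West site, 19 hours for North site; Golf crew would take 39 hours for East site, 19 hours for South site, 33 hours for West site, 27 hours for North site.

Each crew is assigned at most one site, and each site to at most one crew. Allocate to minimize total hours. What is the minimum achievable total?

Minimum total: 72 hours

Optimal: Sierra crew→West site (11 hours), Echo crew→North site (22 hours), Bravo crew→East site (20 hours), Golf crew→South site (19 hours) — total 11+22+20+19 = 72 hours.
Min-entry greedy (repeatedly take the single cheapest remaining cell) gives 84 hours, worse by 12.
Checked against all permutations: 72 hours is optimal.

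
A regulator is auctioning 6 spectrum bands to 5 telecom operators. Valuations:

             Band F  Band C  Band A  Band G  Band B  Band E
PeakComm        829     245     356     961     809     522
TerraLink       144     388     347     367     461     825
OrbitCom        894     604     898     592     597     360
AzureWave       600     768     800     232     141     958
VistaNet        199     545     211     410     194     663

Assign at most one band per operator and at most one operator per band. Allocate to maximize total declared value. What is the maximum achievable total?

This is the linear assignment problem.
Optimal: PeakComm→Band G ($961M), TerraLink→Band E ($825M), OrbitCom→Band F ($894M), AzureWave→Band A ($800M), VistaNet→Band C ($545M) — total 961+825+894+800+545 = $4025M.
Row-greedy (each operator in turn takes its best remaining band) gives $3651M, worse by 374.
Next-best assignment: PeakComm→Band B, TerraLink→Band E, OrbitCom→Band F, AzureWave→Band A, VistaNet→Band C = $3873M.
Checked against all permutations: $4025M is optimal.

Max total: $4025M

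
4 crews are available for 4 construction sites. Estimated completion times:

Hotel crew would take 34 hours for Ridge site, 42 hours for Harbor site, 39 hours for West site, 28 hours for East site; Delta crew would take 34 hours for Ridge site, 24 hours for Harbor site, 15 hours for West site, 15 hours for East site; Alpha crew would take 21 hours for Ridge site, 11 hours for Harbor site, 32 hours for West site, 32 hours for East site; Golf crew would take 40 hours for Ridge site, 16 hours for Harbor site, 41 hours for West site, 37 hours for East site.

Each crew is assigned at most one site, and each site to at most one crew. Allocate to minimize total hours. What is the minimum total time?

Min total: 80 hours

Optimal: Hotel crew→East site (28 hours), Delta crew→West site (15 hours), Alpha crew→Ridge site (21 hours), Golf crew→Harbor site (16 hours) — total 28+15+21+16 = 80 hours.
Row-greedy (each crew in turn takes its cheapest remaining site) gives 94 hours, worse by 14.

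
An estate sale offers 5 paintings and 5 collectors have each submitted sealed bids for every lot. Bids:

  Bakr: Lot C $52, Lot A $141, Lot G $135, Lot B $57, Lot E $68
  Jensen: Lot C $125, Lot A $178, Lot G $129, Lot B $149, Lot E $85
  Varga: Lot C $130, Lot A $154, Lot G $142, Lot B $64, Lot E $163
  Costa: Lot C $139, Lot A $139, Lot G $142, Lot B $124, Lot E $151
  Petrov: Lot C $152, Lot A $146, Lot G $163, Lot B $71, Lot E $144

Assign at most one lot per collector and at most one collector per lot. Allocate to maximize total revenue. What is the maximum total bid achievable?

Maximum total: $755

This is a one-to-one assignment (maximum-weight bipartite matching).
Optimal: Bakr→Lot A ($141), Jensen→Lot B ($149), Varga→Lot E ($163), Costa→Lot C ($139), Petrov→Lot G ($163) — total 141+149+163+139+163 = $755.
Next-best assignment: Bakr→Lot G, Jensen→Lot A, Varga→Lot E, Costa→Lot B, Petrov→Lot C = $752.
Swapping Costa↔Jensen (Costa→Lot B $124, Jensen→Lot C $125) loses 39.
No other one-to-one assignment exceeds $755.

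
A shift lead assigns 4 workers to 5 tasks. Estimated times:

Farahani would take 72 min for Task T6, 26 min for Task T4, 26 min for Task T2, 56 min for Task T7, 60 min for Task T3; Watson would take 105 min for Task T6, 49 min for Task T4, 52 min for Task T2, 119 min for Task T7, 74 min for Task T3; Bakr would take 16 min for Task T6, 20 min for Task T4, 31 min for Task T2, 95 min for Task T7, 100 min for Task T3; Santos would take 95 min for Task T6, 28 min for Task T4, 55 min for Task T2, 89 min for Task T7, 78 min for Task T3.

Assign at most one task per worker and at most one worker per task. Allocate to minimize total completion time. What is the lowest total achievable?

This is the linear assignment problem.
Optimal: Farahani→Task T2 (26 min), Watson→Task T3 (74 min), Bakr→Task T6 (16 min), Santos→Task T4 (28 min) — total 26+74+16+28 = 144 min.
Row-greedy (each worker in turn takes its cheapest remaining task) gives 172 min, worse by 28.
Next-best assignment: Farahani→Task T7, Watson→Task T2, Bakr→Task T6, Santos→Task T4 = 152 min.
Swapping Bakr↔Farahani (Bakr→Task T2 31 min, Farahani→Task T6 72 min) adds 61.
Checked against all permutations: 144 min is optimal.

Minimum total: 144 min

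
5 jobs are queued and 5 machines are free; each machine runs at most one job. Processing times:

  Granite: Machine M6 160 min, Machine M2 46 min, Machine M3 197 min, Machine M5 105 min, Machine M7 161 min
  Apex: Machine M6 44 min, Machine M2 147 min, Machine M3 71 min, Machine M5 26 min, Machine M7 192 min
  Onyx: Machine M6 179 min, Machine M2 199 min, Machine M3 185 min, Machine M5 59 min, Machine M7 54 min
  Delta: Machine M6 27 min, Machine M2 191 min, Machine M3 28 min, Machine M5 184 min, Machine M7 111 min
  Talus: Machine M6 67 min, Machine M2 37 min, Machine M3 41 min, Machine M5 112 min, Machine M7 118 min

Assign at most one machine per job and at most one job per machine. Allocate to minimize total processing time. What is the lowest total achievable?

This is the linear assignment problem.
Optimal: Granite→Machine M2 (46 min), Apex→Machine M5 (26 min), Onyx→Machine M7 (54 min), Delta→Machine M6 (27 min), Talus→Machine M3 (41 min) — total 46+26+54+27+41 = 194 min.
Min-entry greedy (repeatedly take the single cheapest remaining cell) gives 341 min, worse by 147.
Next-best assignment: Granite→Machine M2, Apex→Machine M5, Onyx→Machine M7, Delta→Machine M3, Talus→Machine M6 = 221 min.
Every other assignment is strictly worse.

Min total: 194 min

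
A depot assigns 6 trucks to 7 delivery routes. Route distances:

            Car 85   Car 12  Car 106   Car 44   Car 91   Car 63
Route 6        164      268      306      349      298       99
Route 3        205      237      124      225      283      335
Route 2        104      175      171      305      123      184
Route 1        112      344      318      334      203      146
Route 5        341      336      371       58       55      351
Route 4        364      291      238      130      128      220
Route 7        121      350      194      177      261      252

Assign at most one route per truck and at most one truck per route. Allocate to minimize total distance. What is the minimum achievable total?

Min total: 695 km

Optimal: Car 85→Route 1 (112 km), Car 12→Route 2 (175 km), Car 106→Route 3 (124 km), Car 44→Route 4 (130 km), Car 91→Route 5 (55 km), Car 63→Route 6 (99 km) — total 112+175+124+130+55+99 = 695 km.
Column-greedy (each route in turn goes to its cheapest remaining truck) gives 879 km, worse by 184.
Next-best assignment: Car 85→Route 1, Car 12→Route 2, Car 106→Route 3, Car 44→Route 5, Car 91→Route 4, Car 63→Route 6 = 696 km.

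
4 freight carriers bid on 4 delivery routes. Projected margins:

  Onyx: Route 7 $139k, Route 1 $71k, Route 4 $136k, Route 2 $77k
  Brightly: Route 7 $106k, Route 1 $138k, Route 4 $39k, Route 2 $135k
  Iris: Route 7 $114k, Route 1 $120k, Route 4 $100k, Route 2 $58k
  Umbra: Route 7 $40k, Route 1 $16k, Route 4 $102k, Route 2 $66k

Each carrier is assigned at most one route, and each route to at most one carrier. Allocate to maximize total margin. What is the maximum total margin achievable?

Optimal: Onyx→Route 7 ($139k), Brightly→Route 2 ($135k), Iris→Route 1 ($120k), Umbra→Route 4 ($102k) — total 139+135+120+102 = $496k.
Max-entry greedy (repeatedly take the single best remaining cell) gives $437k, worse by 59.

Maximum total: $496k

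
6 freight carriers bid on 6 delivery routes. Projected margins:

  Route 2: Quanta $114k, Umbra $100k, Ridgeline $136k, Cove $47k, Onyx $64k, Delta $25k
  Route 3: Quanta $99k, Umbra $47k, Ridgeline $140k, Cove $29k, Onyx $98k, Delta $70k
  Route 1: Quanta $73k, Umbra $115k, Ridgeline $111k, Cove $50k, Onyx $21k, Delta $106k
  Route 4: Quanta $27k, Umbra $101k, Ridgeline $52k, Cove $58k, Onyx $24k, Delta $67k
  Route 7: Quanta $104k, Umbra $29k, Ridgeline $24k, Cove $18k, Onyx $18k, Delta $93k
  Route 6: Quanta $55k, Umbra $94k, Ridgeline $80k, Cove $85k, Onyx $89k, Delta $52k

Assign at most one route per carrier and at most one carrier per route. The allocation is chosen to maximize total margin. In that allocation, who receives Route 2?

Ridgeline receives Route 2.

Optimal: Quanta→Route 7 ($104k), Umbra→Route 4 ($101k), Ridgeline→Route 2 ($136k), Cove→Route 6 ($85k), Onyx→Route 3 ($98k), Delta→Route 1 ($106k) — total 104+101+136+85+98+106 = $630k.
Column-greedy (each route in turn goes to its best remaining carrier) gives $524k, worse by 106.
Ridgeline's own top route is Route 3 ($140k), but forcing Ridgeline→Route 3 and reassigning the rest optimally gives only $609k — worse by 21.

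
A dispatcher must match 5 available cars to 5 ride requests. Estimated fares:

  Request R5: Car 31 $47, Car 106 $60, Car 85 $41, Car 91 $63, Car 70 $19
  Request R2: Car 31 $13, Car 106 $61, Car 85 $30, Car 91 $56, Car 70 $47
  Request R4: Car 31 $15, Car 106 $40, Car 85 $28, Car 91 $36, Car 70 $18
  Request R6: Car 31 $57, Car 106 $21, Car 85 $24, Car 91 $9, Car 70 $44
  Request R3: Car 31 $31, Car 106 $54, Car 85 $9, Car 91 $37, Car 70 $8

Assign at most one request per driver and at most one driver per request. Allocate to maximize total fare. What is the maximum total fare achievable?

Optimal: Car 31→Request R6 ($57), Car 106→Request R3 ($54), Car 85→Request R4 ($28), Car 91→Request R5 ($63), Car 70→Request R2 ($47) — total 57+54+28+63+47 = $249.
Row-greedy (each driver in turn takes its best remaining request) gives $214, worse by 35.
Next-best assignment: Car 31→Request R6, Car 106→Request R3, Car 85→Request R5, Car 91→Request R4, Car 70→Request R2 = $235.
Every other assignment is strictly worse.

Max total: $249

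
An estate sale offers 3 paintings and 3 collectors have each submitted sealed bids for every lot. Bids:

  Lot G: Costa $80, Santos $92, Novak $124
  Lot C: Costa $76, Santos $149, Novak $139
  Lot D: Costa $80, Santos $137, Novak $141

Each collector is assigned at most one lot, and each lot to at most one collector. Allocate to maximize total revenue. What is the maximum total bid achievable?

Max total: $370

Treat this as an assignment problem: match each collector to one lot.
Optimal: Costa→Lot G ($80), Santos→Lot C ($149), Novak→Lot D ($141) — total 80+149+141 = $370.
Column-greedy (each lot in turn goes to its best remaining collector) gives $353, worse by 17.
Next-best assignment: Costa→Lot G, Santos→Lot D, Novak→Lot C = $356.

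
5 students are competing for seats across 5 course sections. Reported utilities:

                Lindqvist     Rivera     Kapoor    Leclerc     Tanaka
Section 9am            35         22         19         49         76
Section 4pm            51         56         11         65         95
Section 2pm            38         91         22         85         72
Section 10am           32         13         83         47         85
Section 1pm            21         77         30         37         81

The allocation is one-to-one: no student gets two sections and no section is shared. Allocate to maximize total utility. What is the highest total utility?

Optimal: Lindqvist→Section 9am (35 points), Rivera→Section 1pm (77 points), Kapoor→Section 10am (83 points), Leclerc→Section 2pm (85 points), Tanaka→Section 4pm (95 points) — total 35+77+83+85+95 = 375 points.
Max-entry greedy (repeatedly take the single best remaining cell) gives 339 points, worse by 36.
Next-best assignment: Lindqvist→Section 4pm, Rivera→Section 1pm, Kapoor→Section 10am, Leclerc→Section 2pm, Tanaka→Section 9am = 372 points.
No other one-to-one assignment exceeds 375 points.

Max total: 375 points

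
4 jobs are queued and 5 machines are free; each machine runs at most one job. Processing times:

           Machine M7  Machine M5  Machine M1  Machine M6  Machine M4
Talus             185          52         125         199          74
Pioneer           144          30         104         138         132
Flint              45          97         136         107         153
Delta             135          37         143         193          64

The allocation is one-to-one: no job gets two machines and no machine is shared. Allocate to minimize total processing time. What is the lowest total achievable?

Min total: 260 min

This is a one-to-one assignment (minimum-cost bipartite matching).
Optimal: Talus→Machine M4 (74 min), Pioneer→Machine M1 (104 min), Flint→Machine M7 (45 min), Delta→Machine M5 (37 min) — total 74+104+45+37 = 260 min.
Column-greedy (each machine in turn goes to its cheapest remaining job) gives 393 min, worse by 133.
No other one-to-one assignment undercuts 260 min.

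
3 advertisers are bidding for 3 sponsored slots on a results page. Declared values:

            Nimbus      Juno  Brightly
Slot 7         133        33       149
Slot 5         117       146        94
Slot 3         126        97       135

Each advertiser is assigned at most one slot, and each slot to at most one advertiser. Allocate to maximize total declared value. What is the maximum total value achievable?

Maximum total: $421

Optimal: Nimbus→Slot 3 ($126), Juno→Slot 5 ($146), Brightly→Slot 7 ($149) — total 126+146+149 = $421.
Row-greedy (each advertiser in turn takes its best remaining slot) gives $414, worse by 7.
Next-best assignment: Nimbus→Slot 7, Juno→Slot 5, Brightly→Slot 3 = $414.
Swapping Nimbus↔Brightly (Nimbus→Slot 7 $133, Brightly→Slot 3 $135) loses 7.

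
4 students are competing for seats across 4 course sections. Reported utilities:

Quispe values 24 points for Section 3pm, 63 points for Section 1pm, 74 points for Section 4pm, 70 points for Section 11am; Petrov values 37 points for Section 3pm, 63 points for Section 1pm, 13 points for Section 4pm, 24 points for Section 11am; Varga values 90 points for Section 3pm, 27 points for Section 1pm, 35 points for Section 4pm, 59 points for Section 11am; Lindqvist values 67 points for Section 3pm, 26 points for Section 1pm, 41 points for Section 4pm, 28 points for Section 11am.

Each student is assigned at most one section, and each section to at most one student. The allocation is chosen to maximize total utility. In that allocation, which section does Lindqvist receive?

Optimal: Quispe→Section 11am (70 points), Petrov→Section 1pm (63 points), Varga→Section 3pm (90 points), Lindqvist→Section 4pm (41 points) — total 70+63+90+41 = 264 points.
Max-entry greedy (repeatedly take the single best remaining cell) gives 255 points, worse by 9.
Next-best assignment: Quispe→Section 4pm, Petrov→Section 1pm, Varga→Section 11am, Lindqvist→Section 3pm = 263 points.
Lindqvist's own top section is Section 3pm (67 points), but forcing Lindqvist→Section 3pm and reassigning the rest optimally gives only 263 points — worse by 1.

Lindqvist receives Section 4pm.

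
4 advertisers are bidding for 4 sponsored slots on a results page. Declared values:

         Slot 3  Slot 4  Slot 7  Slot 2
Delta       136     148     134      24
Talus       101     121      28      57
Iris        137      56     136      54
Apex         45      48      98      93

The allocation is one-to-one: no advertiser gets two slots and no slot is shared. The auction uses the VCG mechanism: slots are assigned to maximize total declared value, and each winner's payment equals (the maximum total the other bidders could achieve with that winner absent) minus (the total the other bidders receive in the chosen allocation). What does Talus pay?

Efficient allocation: Delta→Slot 3 ($136), Talus→Slot 4 ($121), Iris→Slot 7 ($136), Apex→Slot 2 ($93); total welfare W = $486.
Talus receives Slot 4 at value $121, so the others get W − 121 = $365.
Without Talus: best allocation of the remaining 3 bidders over all 4 slots is Delta→Slot 4 ($148), Iris→Slot 3 ($137), Apex→Slot 7 ($98), total $383.
VCG payment = (others' best without Talus) − (others' welfare with Talus) = 383 − 365 = $18.

Talus pays $18.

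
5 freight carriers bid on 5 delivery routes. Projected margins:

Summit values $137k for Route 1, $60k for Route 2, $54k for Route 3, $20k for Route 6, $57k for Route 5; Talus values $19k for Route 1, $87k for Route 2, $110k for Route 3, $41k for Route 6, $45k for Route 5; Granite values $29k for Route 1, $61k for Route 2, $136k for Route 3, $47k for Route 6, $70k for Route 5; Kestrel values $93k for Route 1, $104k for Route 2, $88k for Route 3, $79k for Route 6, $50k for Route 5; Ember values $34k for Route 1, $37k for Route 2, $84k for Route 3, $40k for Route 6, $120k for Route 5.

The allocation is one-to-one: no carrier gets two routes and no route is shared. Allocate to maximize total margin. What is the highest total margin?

Optimal: Summit→Route 1 ($137k), Talus→Route 2 ($87k), Granite→Route 3 ($136k), Kestrel→Route 6 ($79k), Ember→Route 5 ($120k) — total 137+87+136+79+120 = $559k.
Next-best assignment: Summit→Route 1, Talus→Route 6, Granite→Route 3, Kestrel→Route 2, Ember→Route 5 = $538k.

Maximum total: $559k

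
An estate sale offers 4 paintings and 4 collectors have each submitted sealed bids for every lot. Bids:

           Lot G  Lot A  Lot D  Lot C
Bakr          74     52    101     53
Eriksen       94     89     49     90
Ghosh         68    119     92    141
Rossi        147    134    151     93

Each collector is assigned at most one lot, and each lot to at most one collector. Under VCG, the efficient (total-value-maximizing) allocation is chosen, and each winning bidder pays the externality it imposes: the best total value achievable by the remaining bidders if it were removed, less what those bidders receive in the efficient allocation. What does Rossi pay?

Rossi pays $5.

Efficient allocation: Bakr→Lot D ($101), Eriksen→Lot A ($89), Ghosh→Lot C ($141), Rossi→Lot G ($147); total welfare W = $478.
Rossi receives Lot G at value $147, so the others get W − 147 = $331.
Without Rossi: best allocation of the remaining 3 bidders over all 4 lots is Bakr→Lot D ($101), Eriksen→Lot G ($94), Ghosh→Lot C ($141), total $336.
VCG payment = (others' best without Rossi) − (others' welfare with Rossi) = 336 − 331 = $5.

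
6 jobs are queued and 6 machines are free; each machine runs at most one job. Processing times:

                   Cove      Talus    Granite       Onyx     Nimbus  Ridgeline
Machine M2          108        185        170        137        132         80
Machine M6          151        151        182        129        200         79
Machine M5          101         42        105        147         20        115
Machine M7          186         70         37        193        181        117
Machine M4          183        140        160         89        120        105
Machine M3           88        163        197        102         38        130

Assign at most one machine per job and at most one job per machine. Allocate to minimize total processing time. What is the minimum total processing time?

Optimal: Cove→Machine M2 (108 min), Talus→Machine M5 (42 min), Granite→Machine M7 (37 min), Onyx→Machine M4 (89 min), Nimbus→Machine M3 (38 min), Ridgeline→Machine M6 (79 min) — total 108+42+37+89+38+79 = 393 min.
Column-greedy (each machine in turn goes to its cheapest remaining job) gives 494 min, worse by 101.
No other one-to-one assignment undercuts 393 min.

Minimum total: 393 min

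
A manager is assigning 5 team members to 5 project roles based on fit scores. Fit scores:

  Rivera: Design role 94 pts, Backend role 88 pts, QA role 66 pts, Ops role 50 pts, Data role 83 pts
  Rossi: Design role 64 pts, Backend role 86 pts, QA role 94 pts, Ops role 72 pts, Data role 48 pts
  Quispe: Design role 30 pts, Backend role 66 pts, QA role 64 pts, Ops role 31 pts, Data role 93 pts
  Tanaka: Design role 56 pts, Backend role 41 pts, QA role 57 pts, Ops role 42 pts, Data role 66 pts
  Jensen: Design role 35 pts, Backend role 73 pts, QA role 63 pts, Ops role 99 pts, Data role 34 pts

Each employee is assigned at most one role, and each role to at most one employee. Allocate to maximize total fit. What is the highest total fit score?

Max total: 430 pts

Optimal: Rivera→Backend role (88 pts), Rossi→QA role (94 pts), Quispe→Data role (93 pts), Tanaka→Design role (56 pts), Jensen→Ops role (99 pts) — total 88+94+93+56+99 = 430 pts.
Max-entry greedy (repeatedly take the single best remaining cell) gives 421 pts, worse by 9.
Next-best assignment: Rivera→Design role, Rossi→Backend role, Quispe→Data role, Tanaka→QA role, Jensen→Ops role = 429 pts.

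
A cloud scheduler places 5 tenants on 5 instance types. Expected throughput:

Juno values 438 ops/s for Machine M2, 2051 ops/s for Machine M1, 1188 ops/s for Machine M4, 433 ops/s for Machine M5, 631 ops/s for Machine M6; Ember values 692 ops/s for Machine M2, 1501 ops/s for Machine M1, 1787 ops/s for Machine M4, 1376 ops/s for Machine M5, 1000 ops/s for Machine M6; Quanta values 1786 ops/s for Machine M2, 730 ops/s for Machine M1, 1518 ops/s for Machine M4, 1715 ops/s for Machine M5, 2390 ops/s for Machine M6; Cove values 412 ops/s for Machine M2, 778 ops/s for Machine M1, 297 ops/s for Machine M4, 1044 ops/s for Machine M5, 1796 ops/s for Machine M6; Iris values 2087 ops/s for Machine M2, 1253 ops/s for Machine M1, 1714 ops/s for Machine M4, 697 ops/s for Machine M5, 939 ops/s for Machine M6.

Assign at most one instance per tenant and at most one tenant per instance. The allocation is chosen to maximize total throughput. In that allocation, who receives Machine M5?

Treat this as an assignment problem: match each tenant to one instance.
Optimal: Juno→Machine M1 (2051 ops/s), Ember→Machine M4 (1787 ops/s), Quanta→Machine M5 (1715 ops/s), Cove→Machine M6 (1796 ops/s), Iris→Machine M2 (2087 ops/s) — total 2051+1787+1715+1796+2087 = 9436 ops/s.
Max-entry greedy (repeatedly take the single best remaining cell) gives 9359 ops/s, worse by 77.
Next-best assignment: Juno→Machine M1, Ember→Machine M4, Quanta→Machine M6, Cove→Machine M5, Iris→Machine M2 = 9359 ops/s.
Quanta's own top instance is Machine M6 (2390 ops/s), but forcing Quanta→Machine M6 and reassigning the rest optimally gives only 9359 ops/s — worse by 77.

Quanta receives Machine M5.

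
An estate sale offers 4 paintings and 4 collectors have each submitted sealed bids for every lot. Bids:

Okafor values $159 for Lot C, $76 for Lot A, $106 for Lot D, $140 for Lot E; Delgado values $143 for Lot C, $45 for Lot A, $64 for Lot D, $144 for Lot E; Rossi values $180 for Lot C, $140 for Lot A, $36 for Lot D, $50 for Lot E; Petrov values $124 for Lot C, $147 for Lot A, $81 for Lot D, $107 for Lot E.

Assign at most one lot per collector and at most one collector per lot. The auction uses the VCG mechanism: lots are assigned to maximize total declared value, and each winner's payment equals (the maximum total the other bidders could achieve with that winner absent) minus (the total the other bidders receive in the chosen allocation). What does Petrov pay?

Petrov pays $13.

Efficient allocation: Okafor→Lot D ($106), Delgado→Lot E ($144), Rossi→Lot C ($180), Petrov→Lot A ($147); total welfare W = $577.
Petrov receives Lot A at value $147, so the others get W − 147 = $430.
Without Petrov: best allocation of the remaining 3 bidders over all 4 lots is Okafor→Lot C ($159), Delgado→Lot E ($144), Rossi→Lot A ($140), total $443.
VCG payment = (others' best without Petrov) − (others' welfare with Petrov) = 443 − 430 = $13.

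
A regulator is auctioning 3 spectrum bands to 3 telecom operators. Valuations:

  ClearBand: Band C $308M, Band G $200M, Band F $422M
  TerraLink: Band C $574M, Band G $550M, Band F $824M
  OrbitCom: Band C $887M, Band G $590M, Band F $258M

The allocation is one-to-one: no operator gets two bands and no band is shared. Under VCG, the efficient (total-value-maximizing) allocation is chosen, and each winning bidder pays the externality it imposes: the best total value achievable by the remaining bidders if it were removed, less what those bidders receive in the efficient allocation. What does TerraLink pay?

Efficient allocation: ClearBand→Band G ($200M), TerraLink→Band F ($824M), OrbitCom→Band C ($887M); total welfare W = $1911M.
TerraLink receives Band F at value $824M, so the others get W − 824 = $1087M.
Without TerraLink: best allocation of the remaining 2 bidders over all 3 bands is ClearBand→Band F ($422M), OrbitCom→Band C ($887M), total $1309M.
VCG payment = (others' best without TerraLink) − (others' welfare with TerraLink) = 1309 − 1087 = $222M.

TerraLink pays $222M.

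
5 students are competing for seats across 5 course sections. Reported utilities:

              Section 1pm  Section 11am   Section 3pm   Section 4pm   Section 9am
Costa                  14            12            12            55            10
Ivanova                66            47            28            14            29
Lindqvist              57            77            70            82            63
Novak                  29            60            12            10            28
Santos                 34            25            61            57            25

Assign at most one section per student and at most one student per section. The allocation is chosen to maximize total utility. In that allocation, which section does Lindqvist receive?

Lindqvist receives Section 9am.

This is a one-to-one assignment (maximum-weight bipartite matching).
Optimal: Costa→Section 4pm (55 points), Ivanova→Section 1pm (66 points), Lindqvist→Section 9am (63 points), Novak→Section 11am (60 points), Santos→Section 3pm (61 points) — total 55+66+63+60+61 = 305 points.
Column-greedy (each section in turn goes to its best remaining student) gives 287 points, worse by 18.
Next-best assignment: Costa→Section 4pm, Ivanova→Section 1pm, Lindqvist→Section 11am, Novak→Section 9am, Santos→Section 3pm = 287 points.
Swapping Novak↔Ivanova (Novak→Section 1pm 29 points, Ivanova→Section 11am 47 points) loses 50.
Lindqvist's own top section is Section 4pm (82 points), but forcing Lindqvist→Section 4pm and reassigning the rest optimally gives only 279 points — worse by 26.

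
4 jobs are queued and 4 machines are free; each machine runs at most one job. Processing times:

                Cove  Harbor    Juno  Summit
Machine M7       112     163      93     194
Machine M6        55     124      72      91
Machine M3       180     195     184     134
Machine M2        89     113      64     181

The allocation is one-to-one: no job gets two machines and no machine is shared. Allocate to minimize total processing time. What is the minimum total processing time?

Minimum total: 395 min

This is the linear assignment problem.
Optimal: Cove→Machine M6 (55 min), Harbor→Machine M2 (113 min), Juno→Machine M7 (93 min), Summit→Machine M3 (134 min) — total 55+113+93+134 = 395 min.
Min-entry greedy (repeatedly take the single cheapest remaining cell) gives 416 min, worse by 21.
Checked against all permutations: 395 min is optimal.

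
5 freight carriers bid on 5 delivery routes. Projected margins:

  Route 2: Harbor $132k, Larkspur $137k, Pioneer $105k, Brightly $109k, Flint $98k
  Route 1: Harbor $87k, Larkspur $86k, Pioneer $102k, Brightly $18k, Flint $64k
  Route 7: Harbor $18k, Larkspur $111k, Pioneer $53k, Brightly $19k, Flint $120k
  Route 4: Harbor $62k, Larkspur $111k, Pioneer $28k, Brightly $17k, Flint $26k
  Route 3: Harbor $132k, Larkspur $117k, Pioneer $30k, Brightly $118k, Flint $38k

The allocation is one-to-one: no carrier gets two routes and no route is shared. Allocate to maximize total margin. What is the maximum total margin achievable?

Optimal: Harbor→Route 2 ($132k), Larkspur→Route 4 ($111k), Pioneer→Route 1 ($102k), Brightly→Route 3 ($118k), Flint→Route 7 ($120k) — total 132+111+102+118+120 = $583k.
Row-greedy (each carrier in turn takes its best remaining route) gives $396k, worse by 187.
Checked against all permutations: $583k is optimal.

Max total: $583k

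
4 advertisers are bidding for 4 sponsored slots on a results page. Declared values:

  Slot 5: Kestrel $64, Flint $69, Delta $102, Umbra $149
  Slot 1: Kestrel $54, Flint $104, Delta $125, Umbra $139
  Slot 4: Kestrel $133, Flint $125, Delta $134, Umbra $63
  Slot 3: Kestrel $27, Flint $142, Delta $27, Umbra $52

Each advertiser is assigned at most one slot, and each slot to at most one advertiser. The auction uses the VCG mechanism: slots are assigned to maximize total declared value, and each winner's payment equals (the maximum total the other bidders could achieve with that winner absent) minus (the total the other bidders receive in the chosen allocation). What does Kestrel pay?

Efficient allocation: Kestrel→Slot 4 ($133), Flint→Slot 3 ($142), Delta→Slot 1 ($125), Umbra→Slot 5 ($149); total welfare W = $549.
Kestrel receives Slot 4 at value $133, so the others get W − 133 = $416.
Without Kestrel: best allocation of the remaining 3 bidders over all 4 slots is Flint→Slot 3 ($142), Delta→Slot 4 ($134), Umbra→Slot 5 ($149), total $425.
VCG payment = (others' best without Kestrel) − (others' welfare with Kestrel) = 425 − 416 = $9.

Kestrel pays $9.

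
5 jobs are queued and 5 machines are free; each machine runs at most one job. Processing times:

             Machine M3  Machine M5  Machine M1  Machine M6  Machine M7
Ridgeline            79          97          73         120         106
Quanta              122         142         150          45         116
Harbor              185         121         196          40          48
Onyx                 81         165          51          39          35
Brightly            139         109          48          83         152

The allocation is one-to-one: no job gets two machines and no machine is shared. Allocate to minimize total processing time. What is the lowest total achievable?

Min total: 319 min

Optimal: Ridgeline→Machine M5 (97 min), Quanta→Machine M6 (45 min), Harbor→Machine M7 (48 min), Onyx→Machine M3 (81 min), Brightly→Machine M1 (48 min) — total 97+45+48+81+48 = 319 min.
Row-greedy (each job in turn takes its cheapest remaining machine) gives 356 min, worse by 37.
Next-best assignment: Ridgeline→Machine M3, Quanta→Machine M6, Harbor→Machine M5, Onyx→Machine M7, Brightly→Machine M1 = 328 min.
Every other assignment is strictly worse.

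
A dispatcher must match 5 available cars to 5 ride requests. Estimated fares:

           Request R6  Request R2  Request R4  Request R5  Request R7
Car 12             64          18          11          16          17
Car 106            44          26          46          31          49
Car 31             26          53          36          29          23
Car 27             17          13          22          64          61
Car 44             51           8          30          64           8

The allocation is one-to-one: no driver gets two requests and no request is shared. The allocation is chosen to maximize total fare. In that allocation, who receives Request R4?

Optimal: Car 12→Request R6 ($64), Car 106→Request R4 ($46), Car 31→Request R2 ($53), Car 27→Request R7 ($61), Car 44→Request R5 ($64) — total 64+46+53+61+64 = $288.
Column-greedy (each request in turn goes to its best remaining driver) gives $235, worse by 53.
Next-best assignment: Car 12→Request R6, Car 106→Request R7, Car 31→Request R2, Car 27→Request R5, Car 44→Request R4 = $260.
No other one-to-one assignment exceeds $288.
Car 106's own top request is Request R7 ($49), but forcing Car 106→Request R7 and reassigning the rest optimally gives only $260 — worse by 28.

Car 106 receives Request R4.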